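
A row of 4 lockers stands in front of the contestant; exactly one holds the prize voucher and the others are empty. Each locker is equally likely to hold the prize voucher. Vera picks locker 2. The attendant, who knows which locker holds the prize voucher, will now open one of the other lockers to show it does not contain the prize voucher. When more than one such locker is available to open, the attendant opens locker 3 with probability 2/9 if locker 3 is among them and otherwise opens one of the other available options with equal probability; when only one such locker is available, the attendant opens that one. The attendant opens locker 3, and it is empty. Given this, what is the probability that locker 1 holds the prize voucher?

Condition on the true location of the prize voucher.
If it is in any of lockers 1, 2, and 4 (prior 1/4 each): locker 3 is available, opened with probability 2/9; weight (1/4)·(2/9) = 1/18 each.
If it is in locker 3 (prior 1/4): the attendant opened locker 3, so this case is ruled out; weight (1/4)·0 = 0.
The weights sum to 1/6.
So P(the prize voucher in locker 1 | the attendant opened locker 3) = (1/18) / (1/6) = 1/3.

1/3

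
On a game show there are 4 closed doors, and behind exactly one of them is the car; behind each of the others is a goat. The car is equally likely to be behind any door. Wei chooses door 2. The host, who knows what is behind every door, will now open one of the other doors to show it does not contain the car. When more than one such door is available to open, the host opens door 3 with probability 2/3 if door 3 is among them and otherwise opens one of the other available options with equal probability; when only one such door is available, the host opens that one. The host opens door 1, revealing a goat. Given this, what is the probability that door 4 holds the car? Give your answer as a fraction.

1/3

Condition on the true location of the car.
If it is behind door 1 (prior 1/4): the host opened door 1, so this case is ruled out; weight (1/4)·0 = 0.
If it is behind door 2 (prior 1/4): door 3 is available but not opened; door 1 gets probability (1 − 2/3)/2 = 1/6; weight (1/4)·(1/6) = 1/24.
If it is behind door 3 (prior 1/4): door 3 holds the prize so is unavailable; the host chooses uniformly among the 2 others, probability 1/2; weight (1/4)·(1/2) = 1/8.
If it is behind door 4 (prior 1/4): door 3 is available but not opened, probability 1/3; weight (1/4)·(1/3) = 1/12.
The weights sum to 1/4.
So P(the car behind door 4 | the host opened door 1) = (1/12) / (1/4) = 1/3.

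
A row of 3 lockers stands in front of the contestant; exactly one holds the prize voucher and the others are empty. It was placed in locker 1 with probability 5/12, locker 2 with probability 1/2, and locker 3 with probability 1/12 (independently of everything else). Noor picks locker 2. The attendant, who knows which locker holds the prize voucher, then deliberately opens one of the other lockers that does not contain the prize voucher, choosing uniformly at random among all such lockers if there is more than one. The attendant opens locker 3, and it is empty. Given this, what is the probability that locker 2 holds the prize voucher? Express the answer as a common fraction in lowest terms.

3/8

Consider each possible location of the prize voucher in turn.
If it is in locker 1 (prior 5/12): the attendant has no choice, probability 1; weight (5/12)·1 = 5/12.
If it is in locker 2 (prior 1/2): the attendant has 2 equally likely choices, so probability 1/2; weight (1/2)·(1/2) = 1/4.
If it is in locker 3 (prior 1/12): the attendant opened locker 3, so this case is ruled out; weight (1/12)·0 = 0.
The weights sum to 2/3.
So P(the prize voucher in locker 2 | the attendant opened locker 3) = (1/4) / (2/3) = 3/8.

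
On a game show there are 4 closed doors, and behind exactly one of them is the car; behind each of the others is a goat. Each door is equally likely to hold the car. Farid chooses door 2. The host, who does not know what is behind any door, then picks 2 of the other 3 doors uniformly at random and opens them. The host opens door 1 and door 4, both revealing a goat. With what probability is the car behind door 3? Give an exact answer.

Apply Bayes' rule, conditioning on where the car actually is.
If it is behind either of doors 1 and 4 (prior 1/4 each): that door was opened and seen not to hold the prize — ruled out; weight (1/4)·0 = 0 each.
If it is behind either of doors 2 and 3 (prior 1/4 each): the host picks exactly this set with probability 1/3 regardless, and none is the prize; weight (1/4)·(1/3) = 1/12 each.
The weights sum to 1/6.
So P(the car behind door 3 | the host opened door 1 and door 4) = (1/12) / (1/6) = 1/2.

1/2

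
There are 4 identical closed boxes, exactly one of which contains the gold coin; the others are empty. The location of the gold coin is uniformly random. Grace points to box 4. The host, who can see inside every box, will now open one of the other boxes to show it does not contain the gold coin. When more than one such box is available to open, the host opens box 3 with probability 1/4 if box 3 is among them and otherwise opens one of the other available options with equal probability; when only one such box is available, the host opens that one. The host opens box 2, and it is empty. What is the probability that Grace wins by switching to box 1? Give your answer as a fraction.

6/13

Apply Bayes' rule, conditioning on where the gold coin actually is.
If it is in box 1 (prior 1/4): box 3 is available but not opened, probability 3/4; weight (1/4)·(3/4) = 3/16.
If it is in box 2 (prior 1/4): the host opened box 2, so this case is ruled out; weight (1/4)·0 = 0.
If it is in box 3 (prior 1/4): box 3 holds the prize so is unavailable; the host chooses uniformly among the 2 others, probability 1/2; weight (1/4)·(1/2) = 1/8.
If it is in box 4 (prior 1/4): box 3 is available but not opened; box 2 gets probability (1 − 1/4)/2 = 3/8; weight (1/4)·(3/8) = 3/32.
The weights sum to 13/32.
So P(the gold coin in box 1 | the host opened box 2) = (3/16) / (13/32) = 6/13.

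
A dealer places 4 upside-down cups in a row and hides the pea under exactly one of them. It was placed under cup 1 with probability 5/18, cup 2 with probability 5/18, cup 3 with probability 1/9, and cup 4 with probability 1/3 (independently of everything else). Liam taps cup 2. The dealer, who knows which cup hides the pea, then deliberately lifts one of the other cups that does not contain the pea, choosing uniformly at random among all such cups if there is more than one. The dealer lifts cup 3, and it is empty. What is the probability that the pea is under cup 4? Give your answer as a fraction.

Apply Bayes' rule, conditioning on where the pea actually is.
If it is under cup 1 (prior 5/18): the dealer has 2 equally likely choices, so probability 1/2; weight (5/18)·(1/2) = 5/36.
If it is under cup 2 (prior 5/18): the dealer has 3 equally likely choices, so probability 1/3; weight (5/18)·(1/3) = 5/54.
If it is under cup 3 (prior 1/9): the dealer opened cup 3, so this case is ruled out; weight (1/9)·0 = 0.
If it is under cup 4 (prior 1/3): the dealer has 2 equally likely choices, so probability 1/2; weight (1/3)·(1/2) = 1/6.
The weights sum to 43/108.
So P(the pea under cup 4 | the dealer opened cup 3) = (1/6) / (43/108) = 18/43.

18/43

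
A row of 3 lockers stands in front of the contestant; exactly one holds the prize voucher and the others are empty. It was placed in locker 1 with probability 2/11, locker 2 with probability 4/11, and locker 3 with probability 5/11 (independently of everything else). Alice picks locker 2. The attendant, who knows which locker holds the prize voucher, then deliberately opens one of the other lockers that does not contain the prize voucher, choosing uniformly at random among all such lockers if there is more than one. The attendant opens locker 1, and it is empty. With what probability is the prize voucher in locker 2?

Condition on the true location of the prize voucher.
If it is in locker 1 (prior 2/11): the attendant opened locker 1, so this case is ruled out; weight (2/11)·0 = 0.
If it is in locker 2 (prior 4/11): the attendant has 2 equally likely choices, so probability 1/2; weight (4/11)·(1/2) = 2/11.
If it is in locker 3 (prior 5/11): the attendant has no choice, probability 1; weight (5/11)·1 = 5/11.
The weights sum to 7/11.
So P(the prize voucher in locker 2 | the attendant opened locker 1) = (2/11) / (7/11) = 2/7.

2/7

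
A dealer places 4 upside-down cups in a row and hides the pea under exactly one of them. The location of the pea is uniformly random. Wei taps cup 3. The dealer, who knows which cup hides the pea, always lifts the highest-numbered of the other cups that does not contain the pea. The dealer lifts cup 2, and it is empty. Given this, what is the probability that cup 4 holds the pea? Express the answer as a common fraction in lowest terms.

Condition on the true location of the pea.
If it is under either of cups 1 and 3 (prior 1/4 each): the dealer would have opened cup 4 instead, probability 0; weight (1/4)·0 = 0 each.
If it is under cup 2 (prior 1/4): the dealer opened cup 2, so this case is ruled out; weight (1/4)·0 = 0.
If it is under cup 4 (prior 1/4): cup 2 is the highest-numbered option available, probability 1; weight (1/4)·1 = 1/4.
The weights sum to 1/4.
So P(the pea under cup 4 | the dealer opened cup 2) = (1/4) / (1/4) = 1.

1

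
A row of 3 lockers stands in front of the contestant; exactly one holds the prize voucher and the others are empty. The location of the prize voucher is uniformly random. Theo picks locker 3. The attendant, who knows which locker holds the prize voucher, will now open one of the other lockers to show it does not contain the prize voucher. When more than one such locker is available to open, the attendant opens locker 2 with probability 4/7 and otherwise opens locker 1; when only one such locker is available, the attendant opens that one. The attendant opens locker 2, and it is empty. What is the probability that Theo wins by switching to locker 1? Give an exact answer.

7/11

Consider each possible location of the prize voucher in turn.
If it is in locker 1 (prior 1/3): only locker 2 is available, probability 1; weight (1/3)·1 = 1/3.
If it is in locker 2 (prior 1/3): the attendant opened locker 2, so this case is ruled out; weight (1/3)·0 = 0.
If it is in locker 3 (prior 1/3): locker 2 is available, opened with probability 4/7; weight (1/3)·(4/7) = 4/21.
The weights sum to 11/21.
So P(the prize voucher in locker 1 | the attendant opened locker 2) = (1/3) / (11/21) = 7/11.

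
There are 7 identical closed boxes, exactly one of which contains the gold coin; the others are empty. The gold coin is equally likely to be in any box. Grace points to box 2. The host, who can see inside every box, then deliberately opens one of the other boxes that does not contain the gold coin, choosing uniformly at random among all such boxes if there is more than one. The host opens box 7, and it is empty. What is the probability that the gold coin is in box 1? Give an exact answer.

6/35

Apply Bayes' rule, conditioning on where the gold coin actually is.
If it is in any of boxes 1, 3, 4, 5, and 6 (prior 1/7 each): the host has 5 equally likely choices, so probability 1/5; weight (1/7)·(1/5) = 1/35 each.
If it is in box 2 (prior 1/7): the host has 6 equally likely choices, so probability 1/6; weight (1/7)·(1/6) = 1/42.
If it is in box 7 (prior 1/7): the host opened box 7, so this case is ruled out; weight (1/7)·0 = 0.
The weights sum to 1/6.
So P(the gold coin in box 1 | the host opened box 7) = (1/35) / (1/6) = 6/35.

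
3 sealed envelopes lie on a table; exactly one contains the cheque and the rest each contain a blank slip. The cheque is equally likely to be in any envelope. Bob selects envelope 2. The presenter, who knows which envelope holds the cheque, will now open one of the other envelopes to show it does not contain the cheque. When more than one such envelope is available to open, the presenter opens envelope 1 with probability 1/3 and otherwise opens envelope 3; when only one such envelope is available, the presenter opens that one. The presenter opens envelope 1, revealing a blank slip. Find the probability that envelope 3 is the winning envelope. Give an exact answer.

Condition on the true location of the cheque.
If it is in envelope 1 (prior 1/3): the presenter opened envelope 1, so this case is ruled out; weight (1/3)·0 = 0.
If it is in envelope 2 (prior 1/3): envelope 1 is available, opened with probability 1/3; weight (1/3)·(1/3) = 1/9.
If it is in envelope 3 (prior 1/3): only envelope 1 is available, probability 1; weight (1/3)·1 = 1/3.
The weights sum to 4/9.
So P(the cheque in envelope 3 | the presenter opened envelope 1) = (1/3) / (4/9) = 3/4.

3/4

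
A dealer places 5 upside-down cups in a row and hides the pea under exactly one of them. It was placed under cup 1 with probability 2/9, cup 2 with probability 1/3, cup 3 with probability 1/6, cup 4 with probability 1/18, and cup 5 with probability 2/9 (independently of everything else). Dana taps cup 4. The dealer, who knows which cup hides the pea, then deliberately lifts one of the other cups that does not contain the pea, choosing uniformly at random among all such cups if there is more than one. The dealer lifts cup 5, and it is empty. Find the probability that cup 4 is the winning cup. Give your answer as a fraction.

Consider each possible location of the pea in turn.
If it is under cup 1 (prior 2/9): the dealer has 3 equally likely choices, so probability 1/3; weight (2/9)·(1/3) = 2/27.
If it is under cup 2 (prior 1/3): the dealer has 3 equally likely choices, so probability 1/3; weight (1/3)·(1/3) = 1/9.
If it is under cup 3 (prior 1/6): the dealer has 3 equally likely choices, so probability 1/3; weight (1/6)·(1/3) = 1/18.
If it is under cup 4 (prior 1/18): the dealer has 4 equally likely choices, so probability 1/4; weight (1/18)·(1/4) = 1/72.
If it is under cup 5 (prior 2/9): the dealer opened cup 5, so this case is ruled out; weight (2/9)·0 = 0.
The weights sum to 55/216.
So P(the pea under cup 4 | the dealer opened cup 5) = (1/72) / (55/216) = 3/55.

3/55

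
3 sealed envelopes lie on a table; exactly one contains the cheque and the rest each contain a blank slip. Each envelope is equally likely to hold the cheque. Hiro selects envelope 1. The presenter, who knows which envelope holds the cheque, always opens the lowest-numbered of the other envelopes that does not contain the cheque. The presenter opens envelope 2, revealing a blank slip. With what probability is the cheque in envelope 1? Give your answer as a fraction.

Consider each possible location of the cheque in turn.
If it is in either of envelopes 1 and 3 (prior 1/3 each): envelope 2 is the lowest-numbered option available, probability 1; weight (1/3)·1 = 1/3 each.
If it is in envelope 2 (prior 1/3): the presenter opened envelope 2, so this case is ruled out; weight (1/3)·0 = 0.
The weights sum to 2/3.
So P(the cheque in envelope 1 | the presenter opened envelope 2) = (1/3) / (2/3) = 1/2.

1/2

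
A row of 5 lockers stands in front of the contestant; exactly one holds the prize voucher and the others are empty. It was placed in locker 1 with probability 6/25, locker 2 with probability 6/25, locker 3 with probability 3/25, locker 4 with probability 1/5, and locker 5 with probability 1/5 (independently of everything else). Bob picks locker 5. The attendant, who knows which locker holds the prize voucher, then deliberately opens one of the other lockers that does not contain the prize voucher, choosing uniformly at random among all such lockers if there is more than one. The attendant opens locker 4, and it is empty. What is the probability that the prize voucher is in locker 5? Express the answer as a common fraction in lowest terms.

Apply Bayes' rule, conditioning on where the prize voucher actually is.
If it is in either of lockers 1 and 2 (prior 6/25 each): the attendant has 3 equally likely choices, so probability 1/3; weight (6/25)·(1/3) = 2/25 each.
If it is in locker 3 (prior 3/25): the attendant has 3 equally likely choices, so probability 1/3; weight (3/25)·(1/3) = 1/25.
If it is in locker 4 (prior 1/5): the attendant opened locker 4, so this case is ruled out; weight (1/5)·0 = 0.
If it is in locker 5 (prior 1/5): the attendant has 4 equally likely choices, so probability 1/4; weight (1/5)·(1/4) = 1/20.
The weights sum to 1/4.
So P(the prize voucher in locker 5 | the attendant opened locker 4) = (1/20) / (1/4) = 1/5.

1/5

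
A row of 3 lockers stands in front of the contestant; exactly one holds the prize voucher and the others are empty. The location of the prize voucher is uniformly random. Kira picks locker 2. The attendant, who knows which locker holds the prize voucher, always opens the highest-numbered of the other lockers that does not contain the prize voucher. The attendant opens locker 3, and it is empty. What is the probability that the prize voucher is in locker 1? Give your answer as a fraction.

Consider each possible location of the prize voucher in turn.
If it is in either of lockers 1 and 2 (prior 1/3 each): locker 3 is the highest-numbered option available, probability 1; weight (1/3)·1 = 1/3 each.
If it is in locker 3 (prior 1/3): the attendant opened locker 3, so this case is ruled out; weight (1/3)·0 = 0.
The weights sum to 2/3.
So P(the prize voucher in locker 1 | the attendant opened locker 3) = (1/3) / (2/3) = 1/2.

1/2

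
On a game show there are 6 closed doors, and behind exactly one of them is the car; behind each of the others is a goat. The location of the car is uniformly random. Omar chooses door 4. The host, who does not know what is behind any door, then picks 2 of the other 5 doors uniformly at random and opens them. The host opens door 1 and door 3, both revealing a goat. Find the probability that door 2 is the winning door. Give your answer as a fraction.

Because the host chose which doors to open without knowing where the car is, the choice is independent of the prize location. Learning that none of the 2 opened doors holds the car simply rules out those 2 locations and leaves the remaining 4 doors still equally likely by symmetry.
So P(the car behind door 2) = 1/4.

1/4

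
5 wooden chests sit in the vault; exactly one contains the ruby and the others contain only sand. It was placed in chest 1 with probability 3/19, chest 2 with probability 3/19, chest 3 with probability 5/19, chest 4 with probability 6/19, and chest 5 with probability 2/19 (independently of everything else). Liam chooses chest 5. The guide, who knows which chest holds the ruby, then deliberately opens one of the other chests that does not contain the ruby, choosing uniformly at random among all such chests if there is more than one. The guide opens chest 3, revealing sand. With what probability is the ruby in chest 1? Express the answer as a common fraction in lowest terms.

Apply Bayes' rule, conditioning on where the ruby actually is.
If it is in either of chests 1 and 2 (prior 3/19 each): the guide has 3 equally likely choices, so probability 1/3; weight (3/19)·(1/3) = 1/19 each.
If it is in chest 3 (prior 5/19): the guide opened chest 3, so this case is ruled out; weight (5/19)·0 = 0.
If it is in chest 4 (prior 6/19): the guide has 3 equally likely choices, so probability 1/3; weight (6/19)·(1/3) = 2/19.
If it is in chest 5 (prior 2/19): the guide has 4 equally likely choices, so probability 1/4; weight (2/19)·(1/4) = 1/38.
The weights sum to 9/38.
So P(the ruby in chest 1 | the guide opened chest 3) = (1/19) / (9/38) = 2/9.

2/9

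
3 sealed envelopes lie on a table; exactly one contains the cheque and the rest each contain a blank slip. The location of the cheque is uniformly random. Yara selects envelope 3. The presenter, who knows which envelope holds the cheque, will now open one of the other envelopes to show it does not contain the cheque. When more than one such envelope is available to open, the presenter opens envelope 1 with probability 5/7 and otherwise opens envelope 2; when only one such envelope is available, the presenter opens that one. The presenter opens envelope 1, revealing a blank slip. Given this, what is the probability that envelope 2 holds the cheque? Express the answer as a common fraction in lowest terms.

Condition on the true location of the cheque.
If it is in envelope 1 (prior 1/3): the presenter opened envelope 1, so this case is ruled out; weight (1/3)·0 = 0.
If it is in envelope 2 (prior 1/3): only envelope 1 is available, probability 1; weight (1/3)·1 = 1/3.
If it is in envelope 3 (prior 1/3): envelope 1 is available, opened with probability 5/7; weight (1/3)·(5/7) = 5/21.
The weights sum to 4/7.
So P(the cheque in envelope 2 | the presenter opened envelope 1) = (1/3) / (4/7) = 7/12.

7/12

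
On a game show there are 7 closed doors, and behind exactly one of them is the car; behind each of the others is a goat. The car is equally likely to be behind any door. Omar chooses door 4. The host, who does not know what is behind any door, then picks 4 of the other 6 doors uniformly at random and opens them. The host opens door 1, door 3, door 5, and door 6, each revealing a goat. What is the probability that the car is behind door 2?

1/3

Condition on the true location of the car.
If it is behind any of doors 1, 3, 5, and 6 (prior 1/7 each): that door was opened and seen not to hold the prize — ruled out; weight (1/7)·0 = 0 each.
If it is behind any of doors 2, 4, and 7 (prior 1/7 each): the host picks exactly this set with probability 1/15 regardless, and none is the prize; weight (1/7)·(1/15) = 1/105 each.
The weights sum to 1/35.
So P(the car behind door 2 | the host opened door 1, door 3, door 5, and door 6) = (1/105) / (1/35) = 1/3.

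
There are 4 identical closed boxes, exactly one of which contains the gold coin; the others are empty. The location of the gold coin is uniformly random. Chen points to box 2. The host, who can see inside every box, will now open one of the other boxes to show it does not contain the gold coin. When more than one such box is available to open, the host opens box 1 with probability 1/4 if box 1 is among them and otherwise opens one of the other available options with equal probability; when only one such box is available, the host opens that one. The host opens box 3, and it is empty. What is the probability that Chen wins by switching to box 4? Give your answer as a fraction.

6/13

Condition on the true location of the gold coin.
If it is in box 1 (prior 1/4): box 1 holds the prize so is unavailable; the host chooses uniformly among the 2 others, probability 1/2; weight (1/4)·(1/2) = 1/8.
If it is in box 2 (prior 1/4): box 1 is available but not opened; box 3 gets probability (1 − 1/4)/2 = 3/8; weight (1/4)·(3/8) = 3/32.
If it is in box 3 (prior 1/4): the host opened box 3, so this case is ruled out; weight (1/4)·0 = 0.
If it is in box 4 (prior 1/4): box 1 is available but not opened, probability 3/4; weight (1/4)·(3/4) = 3/16.
The weights sum to 13/32.
So P(the gold coin in box 4 | the host opened box 3) = (3/16) / (13/32) = 6/13.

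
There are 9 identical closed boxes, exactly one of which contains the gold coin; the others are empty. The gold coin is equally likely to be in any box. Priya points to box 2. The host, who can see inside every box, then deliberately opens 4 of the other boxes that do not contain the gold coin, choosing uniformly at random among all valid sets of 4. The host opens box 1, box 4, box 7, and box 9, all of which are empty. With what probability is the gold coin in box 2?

Apply Bayes' rule, conditioning on where the gold coin actually is.
If it is in any of boxes 1, 4, 7, and 9 (prior 1/9 each): that box was opened and seen not to hold the prize — ruled out; weight (1/9)·0 = 0 each.
If it is in box 2 (prior 1/9): the host has 70 equally likely choices, so probability 1/70; weight (1/9)·(1/70) = 1/630.
If it is in any of boxes 3, 5, 6, and 8 (prior 1/9 each): the host has 35 equally likely choices, so probability 1/35; weight (1/9)·(1/35) = 1/315 each.
The weights sum to 1/70.
So P(the gold coin in box 2 | the host opened box 1, box 4, box 7, and box 9) = (1/630) / (1/70) = 1/9.

1/9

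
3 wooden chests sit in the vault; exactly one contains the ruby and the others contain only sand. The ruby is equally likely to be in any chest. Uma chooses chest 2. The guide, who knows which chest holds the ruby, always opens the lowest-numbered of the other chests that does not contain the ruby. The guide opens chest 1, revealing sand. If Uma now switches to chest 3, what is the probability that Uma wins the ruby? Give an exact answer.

1/2

Apply Bayes' rule, conditioning on where the ruby actually is.
If it is in chest 1 (prior 1/3): the guide opened chest 1, so this case is ruled out; weight (1/3)·0 = 0.
If it is in either of chests 2 and 3 (prior 1/3 each): chest 1 is the lowest-numbered option available, probability 1; weight (1/3)·1 = 1/3 each.
The weights sum to 2/3.
So P(the ruby in chest 3 | the guide opened chest 1) = (1/3) / (2/3) = 1/2.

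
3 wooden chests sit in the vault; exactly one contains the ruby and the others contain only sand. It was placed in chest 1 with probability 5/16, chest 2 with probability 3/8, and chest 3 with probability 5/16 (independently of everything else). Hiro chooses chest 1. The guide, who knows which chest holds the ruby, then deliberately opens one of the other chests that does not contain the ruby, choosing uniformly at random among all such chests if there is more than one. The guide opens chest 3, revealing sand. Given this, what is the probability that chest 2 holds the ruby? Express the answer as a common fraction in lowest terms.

12/17

Consider each possible location of the ruby in turn.
If it is in chest 1 (prior 5/16): the guide has 2 equally likely choices, so probability 1/2; weight (5/16)·(1/2) = 5/32.
If it is in chest 2 (prior 3/8): the guide has no choice, probability 1; weight (3/8)·1 = 3/8.
If it is in chest 3 (prior 5/16): the guide opened chest 3, so this case is ruled out; weight (5/16)·0 = 0.
The weights sum to 17/32.
So P(the ruby in chest 2 | the guide opened chest 3) = (3/8) / (17/32) = 12/17.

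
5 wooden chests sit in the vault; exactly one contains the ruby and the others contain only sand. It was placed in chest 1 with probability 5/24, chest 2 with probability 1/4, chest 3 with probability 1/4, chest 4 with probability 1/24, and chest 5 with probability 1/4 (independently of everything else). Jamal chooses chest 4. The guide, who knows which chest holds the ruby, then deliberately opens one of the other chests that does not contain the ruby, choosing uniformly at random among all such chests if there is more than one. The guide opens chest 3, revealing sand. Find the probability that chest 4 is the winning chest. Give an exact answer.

3/71

Consider each possible location of the ruby in turn.
If it is in chest 1 (prior 5/24): the guide has 3 equally likely choices, so probability 1/3; weight (5/24)·(1/3) = 5/72.
If it is in either of chests 2 and 5 (prior 1/4 each): the guide has 3 equally likely choices, so probability 1/3; weight (1/4)·(1/3) = 1/12 each.
If it is in chest 3 (prior 1/4): the guide opened chest 3, so this case is ruled out; weight (1/4)·0 = 0.
If it is in chest 4 (prior 1/24): the guide has 4 equally likely choices, so probability 1/4; weight (1/24)·(1/4) = 1/96.
The weights sum to 71/288.
So P(the ruby in chest 4 | the guide opened chest 3) = (1/96) / (71/288) = 3/71.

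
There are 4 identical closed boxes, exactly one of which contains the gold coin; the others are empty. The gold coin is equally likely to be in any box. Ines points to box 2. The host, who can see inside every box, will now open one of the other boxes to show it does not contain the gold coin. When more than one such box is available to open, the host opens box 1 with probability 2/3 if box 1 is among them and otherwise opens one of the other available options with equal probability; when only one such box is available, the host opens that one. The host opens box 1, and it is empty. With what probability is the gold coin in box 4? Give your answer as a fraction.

1/3

Condition on the true location of the gold coin.
If it is in box 1 (prior 1/4): the host opened box 1, so this case is ruled out; weight (1/4)·0 = 0.
If it is in any of boxes 2, 3, and 4 (prior 1/4 each): box 1 is available, opened with probability 2/3; weight (1/4)·(2/3) = 1/6 each.
The weights sum to 1/2.
So P(the gold coin in box 4 | the host opened box 1) = (1/6) / (1/2) = 1/3.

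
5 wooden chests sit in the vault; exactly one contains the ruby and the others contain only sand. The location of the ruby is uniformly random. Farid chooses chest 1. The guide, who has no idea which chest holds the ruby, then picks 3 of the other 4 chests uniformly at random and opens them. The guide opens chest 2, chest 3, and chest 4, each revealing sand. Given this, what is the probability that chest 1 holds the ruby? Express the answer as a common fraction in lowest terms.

1/2

Condition on the true location of the ruby.
If it is in either of chests 1 and 5 (prior 1/5 each): the guide picks exactly this set with probability 1/4 regardless, and none is the prize; weight (1/5)·(1/4) = 1/20 each.
If it is in any of chests 2, 3, and 4 (prior 1/5 each): that chest was opened and seen not to hold the prize — ruled out; weight (1/5)·0 = 0 each.
The weights sum to 1/10.
So P(the ruby in chest 1 | the guide opened chest 2, chest 3, and chest 4) = (1/20) / (1/10) = 1/2.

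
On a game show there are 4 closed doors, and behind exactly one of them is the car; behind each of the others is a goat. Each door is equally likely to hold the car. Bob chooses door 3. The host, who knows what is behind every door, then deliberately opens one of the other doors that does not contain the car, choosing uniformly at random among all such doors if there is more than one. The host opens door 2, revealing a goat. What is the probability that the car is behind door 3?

Consider each possible location of the car in turn.
If it is behind either of doors 1 and 4 (prior 1/4 each): the host has 2 equally likely choices, so probability 1/2; weight (1/4)·(1/2) = 1/8 each.
If it is behind door 2 (prior 1/4): the host opened door 2, so this case is ruled out; weight (1/4)·0 = 0.
If it is behind door 3 (prior 1/4): the host has 3 equally likely choices, so probability 1/3; weight (1/4)·(1/3) = 1/12.
The weights sum to 1/3.
So P(the car behind door 3 | the host opened door 2) = (1/12) / (1/3) = 1/4.

1/4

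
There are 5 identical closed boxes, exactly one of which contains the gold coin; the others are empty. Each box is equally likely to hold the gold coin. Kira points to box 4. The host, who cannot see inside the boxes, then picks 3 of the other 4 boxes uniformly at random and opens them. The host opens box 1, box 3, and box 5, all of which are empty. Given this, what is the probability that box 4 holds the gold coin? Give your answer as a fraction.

Condition on the true location of the gold coin.
If it is in any of boxes 1, 3, and 5 (prior 1/5 each): that box was opened and seen not to hold the prize — ruled out; weight (1/5)·0 = 0 each.
If it is in either of boxes 2 and 4 (prior 1/5 each): the host picks exactly this set with probability 1/4 regardless, and none is the prize; weight (1/5)·(1/4) = 1/20 each.
The weights sum to 1/10.
So P(the gold coin in box 4 | the host opened box 1, box 3, and box 5) = (1/20) / (1/10) = 1/2.

1/2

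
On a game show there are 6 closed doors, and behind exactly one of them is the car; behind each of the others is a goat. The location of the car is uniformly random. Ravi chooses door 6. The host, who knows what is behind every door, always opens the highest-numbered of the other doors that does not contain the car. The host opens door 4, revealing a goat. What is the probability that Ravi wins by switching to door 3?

Apply Bayes' rule, conditioning on where the car actually is.
If it is behind any of doors 1, 2, 3, and 6 (prior 1/6 each): the host would have opened door 5 instead, probability 0; weight (1/6)·0 = 0 each.
If it is behind door 4 (prior 1/6): the host opened door 4, so this case is ruled out; weight (1/6)·0 = 0.
If it is behind door 5 (prior 1/6): door 4 is the highest-numbered option available, probability 1; weight (1/6)·1 = 1/6.
The weights sum to 1/6.
So P(the car behind door 3 | the host opened door 4) = 0 / (1/6) = 0.

0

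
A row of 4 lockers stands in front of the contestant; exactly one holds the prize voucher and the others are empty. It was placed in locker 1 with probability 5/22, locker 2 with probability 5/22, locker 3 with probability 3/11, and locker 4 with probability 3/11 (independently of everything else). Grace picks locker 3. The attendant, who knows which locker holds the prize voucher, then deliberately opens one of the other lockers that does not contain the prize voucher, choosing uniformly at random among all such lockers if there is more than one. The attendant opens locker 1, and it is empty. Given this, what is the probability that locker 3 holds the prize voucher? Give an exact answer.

Consider each possible location of the prize voucher in turn.
If it is in locker 1 (prior 5/22): the attendant opened locker 1, so this case is ruled out; weight (5/22)·0 = 0.
If it is in locker 2 (prior 5/22): the attendant has 2 equally likely choices, so probability 1/2; weight (5/22)·(1/2) = 5/44.
If it is in locker 3 (prior 3/11): the attendant has 3 equally likely choices, so probability 1/3; weight (3/11)·(1/3) = 1/11.
If it is in locker 4 (prior 3/11): the attendant has 2 equally likely choices, so probability 1/2; weight (3/11)·(1/2) = 3/22.
The weights sum to 15/44.
So P(the prize voucher in locker 3 | the attendant opened locker 1) = (1/11) / (15/44) = 4/15.

4/15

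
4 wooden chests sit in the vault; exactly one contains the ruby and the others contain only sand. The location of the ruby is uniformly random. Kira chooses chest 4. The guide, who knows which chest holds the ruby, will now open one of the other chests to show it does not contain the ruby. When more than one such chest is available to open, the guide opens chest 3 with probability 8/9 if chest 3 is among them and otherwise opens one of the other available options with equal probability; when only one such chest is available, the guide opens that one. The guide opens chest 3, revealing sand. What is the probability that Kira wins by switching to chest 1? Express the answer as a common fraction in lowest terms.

1/3

Condition on the true location of the ruby.
If it is in any of chests 1, 2, and 4 (prior 1/4 each): chest 3 is available, opened with probability 8/9; weight (1/4)·(8/9) = 2/9 each.
If it is in chest 3 (prior 1/4): the guide opened chest 3, so this case is ruled out; weight (1/4)·0 = 0.
The weights sum to 2/3.
So P(the ruby in chest 1 | the guide opened chest 3) = (2/9) / (2/3) = 1/3.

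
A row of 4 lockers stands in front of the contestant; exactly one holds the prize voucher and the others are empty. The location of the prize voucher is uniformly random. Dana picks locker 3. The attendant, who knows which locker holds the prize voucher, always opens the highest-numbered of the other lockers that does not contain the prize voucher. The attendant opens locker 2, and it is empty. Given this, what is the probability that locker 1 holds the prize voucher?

Condition on the true location of the prize voucher.
If it is in either of lockers 1 and 3 (prior 1/4 each): the attendant would have opened locker 4 instead, probability 0; weight (1/4)·0 = 0 each.
If it is in locker 2 (prior 1/4): the attendant opened locker 2, so this case is ruled out; weight (1/4)·0 = 0.
If it is in locker 4 (prior 1/4): locker 2 is the highest-numbered option available, probability 1; weight (1/4)·1 = 1/4.
The weights sum to 1/4.
So P(the prize voucher in locker 1 | the attendant opened locker 2) = 0 / (1/4) = 0.

0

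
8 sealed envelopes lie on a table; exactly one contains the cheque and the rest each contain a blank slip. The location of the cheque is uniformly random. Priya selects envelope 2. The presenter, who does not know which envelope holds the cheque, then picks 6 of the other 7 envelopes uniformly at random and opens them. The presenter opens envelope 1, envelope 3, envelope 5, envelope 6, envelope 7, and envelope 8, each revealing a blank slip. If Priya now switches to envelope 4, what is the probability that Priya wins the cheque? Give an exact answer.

1/2

Apply Bayes' rule, conditioning on where the cheque actually is.
If it is in any of envelopes 1, 3, 5, 6, 7, and 8 (prior 1/8 each): that envelope was opened and seen not to hold the prize — ruled out; weight (1/8)·0 = 0 each.
If it is in either of envelopes 2 and 4 (prior 1/8 each): the presenter picks exactly this set with probability 1/7 regardless, and none is the prize; weight (1/8)·(1/7) = 1/56 each.
The weights sum to 1/28.
So P(the cheque in envelope 4 | the presenter opened envelope 1, envelope 3, envelope 5, envelope 6, envelope 7, and envelope 8) = (1/56) / (1/28) = 1/2.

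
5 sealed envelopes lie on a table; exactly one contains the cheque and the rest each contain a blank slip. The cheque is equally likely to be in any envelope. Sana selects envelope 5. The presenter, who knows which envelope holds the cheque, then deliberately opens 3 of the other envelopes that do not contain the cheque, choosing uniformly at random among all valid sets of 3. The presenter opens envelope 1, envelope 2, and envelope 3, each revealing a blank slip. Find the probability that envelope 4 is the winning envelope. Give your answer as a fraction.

4/5

Consider each possible location of the cheque in turn.
If it is in any of envelopes 1, 2, and 3 (prior 1/5 each): that envelope was opened and seen not to hold the prize — ruled out; weight (1/5)·0 = 0 each.
If it is in envelope 4 (prior 1/5): the presenter has no choice, probability 1; weight (1/5)·1 = 1/5.
If it is in envelope 5 (prior 1/5): the presenter has 4 equally likely choices, so probability 1/4; weight (1/5)·(1/4) = 1/20.
The weights sum to 1/4.
So P(the cheque in envelope 4 | the presenter opened envelope 1, envelope 2, and envelope 3) = (1/5) / (1/4) = 4/5.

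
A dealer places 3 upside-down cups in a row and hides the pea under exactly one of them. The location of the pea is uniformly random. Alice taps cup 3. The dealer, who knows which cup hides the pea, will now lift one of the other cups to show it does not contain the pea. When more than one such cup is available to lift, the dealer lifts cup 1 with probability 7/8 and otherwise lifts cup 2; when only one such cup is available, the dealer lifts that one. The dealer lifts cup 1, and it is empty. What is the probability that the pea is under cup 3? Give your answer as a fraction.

7/15

Consider each possible location of the pea in turn.
If it is under cup 1 (prior 1/3): the dealer opened cup 1, so this case is ruled out; weight (1/3)·0 = 0.
If it is under cup 2 (prior 1/3): only cup 1 is available, probability 1; weight (1/3)·1 = 1/3.
If it is under cup 3 (prior 1/3): cup 1 is available, opened with probability 7/8; weight (1/3)·(7/8) = 7/24.
The weights sum to 5/8.
So P(the pea under cup 3 | the dealer opened cup 1) = (7/24) / (5/8) = 7/15.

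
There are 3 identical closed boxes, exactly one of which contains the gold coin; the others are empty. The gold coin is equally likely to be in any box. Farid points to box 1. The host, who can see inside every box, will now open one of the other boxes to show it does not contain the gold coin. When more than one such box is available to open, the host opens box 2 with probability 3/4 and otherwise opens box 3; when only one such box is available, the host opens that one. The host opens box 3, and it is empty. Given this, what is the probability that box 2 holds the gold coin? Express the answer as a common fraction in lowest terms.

Condition on the true location of the gold coin.
If it is in box 1 (prior 1/3): box 2 is available but not opened, probability 1/4; weight (1/3)·(1/4) = 1/12.
If it is in box 2 (prior 1/3): only box 3 is available, probability 1; weight (1/3)·1 = 1/3.
If it is in box 3 (prior 1/3): the host opened box 3, so this case is ruled out; weight (1/3)·0 = 0.
The weights sum to 5/12.
So P(the gold coin in box 2 | the host opened box 3) = (1/3) / (5/12) = 4/5.

4/5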